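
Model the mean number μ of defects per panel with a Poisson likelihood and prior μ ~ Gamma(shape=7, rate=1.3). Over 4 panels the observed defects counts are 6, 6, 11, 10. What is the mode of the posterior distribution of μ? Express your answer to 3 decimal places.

μ̂_MAP = 7.358

Σxᵢ = 6+6+11+10 = 33, with n = 4.
Posterior ∝ μ^6e^(−1.3μ) · μ^33e^(−4μ) = μ^39e^(−5.3μ), i.e. Gamma(shape=40, rate=5.3).
The mode of a Gamma(a, b) with a ≥ 1 (shape–rate) is (a−1)/b = 39/5.3 ≈ 7.358.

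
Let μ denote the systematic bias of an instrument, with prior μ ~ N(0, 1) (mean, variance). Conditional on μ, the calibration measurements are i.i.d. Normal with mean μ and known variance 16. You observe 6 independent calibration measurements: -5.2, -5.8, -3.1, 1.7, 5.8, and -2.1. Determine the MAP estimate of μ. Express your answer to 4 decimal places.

n = 6; x̄ = ((-5.2) + (-5.8) + (-3.1) + 1.7 + 5.8 + (-2.1))/6 = -8.7/6 = -1.45.
For a Normal prior and Normal likelihood with known variance, the posterior is Normal; its mode equals its mean, the precision-weighted average.
Prior precision 1/σ₀² = 1/1 = 1; data precision n/σ² = 6/16 = 0.375.
μ̂ = (1·0 + 0.375·(-1.45)) / (1 + 0.375) = (-0.54375)/1.375 = -87/220 ≈ -0.3955.

μ̂_MAP = -0.3955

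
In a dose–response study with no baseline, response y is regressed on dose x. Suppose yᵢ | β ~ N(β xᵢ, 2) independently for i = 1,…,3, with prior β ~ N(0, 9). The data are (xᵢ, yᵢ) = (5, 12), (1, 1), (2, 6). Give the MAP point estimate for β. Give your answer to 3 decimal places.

β̂_MAP = 2.415

log p(β | y) = −Σ(yᵢ − βxᵢ)²/(2·2) − β²/(2·9) + const.
Setting the derivative to zero: Σxᵢ(yᵢ − βxᵢ)/2 − β/9 = 0, so β = Σxᵢyᵢ / (Σxᵢ² + σ²/τ²).
Σxᵢyᵢ = 5·12 + 1·1 + 2·6 = 73; Σxᵢ² = 30; σ²/τ² = 2/9.
β̂_MAP = 73 / (30 + 2/9) = 73/(272/9) = 657/272 ≈ 2.415.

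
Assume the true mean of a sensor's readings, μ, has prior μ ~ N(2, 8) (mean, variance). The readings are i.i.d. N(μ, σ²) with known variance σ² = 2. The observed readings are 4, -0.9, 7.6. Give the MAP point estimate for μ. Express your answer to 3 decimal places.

μ̂_MAP = 3.446

n = 3; x̄ = (4 + (-0.9) + 7.6)/3 = 10.7/3 = 107/30 ≈ 3.5667.
For a Normal prior and Normal likelihood with known variance, the posterior is Normal; its mode equals its mean, the precision-weighted average.
Prior precision 1/σ₀² = 1/8 = 0.125; data precision n/σ² = 3/2 = 1.5.
μ̂ = (0.125·2 + 1.5·(107/30)) / (0.125 + 1.5) = 5.6/1.625 = 224/65 ≈ 3.446.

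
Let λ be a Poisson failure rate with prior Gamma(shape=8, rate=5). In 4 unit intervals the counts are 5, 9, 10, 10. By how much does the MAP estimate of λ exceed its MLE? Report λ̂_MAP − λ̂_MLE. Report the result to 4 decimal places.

Σxᵢ = 34. Posterior is Gamma(42, 9); MAP = (42−1)/9 = 41/9 ≈ 4.55556.
MLE = x̄ = 34/4 ≈ 8.50000.
Difference = 41/9 − 34/4 = -71/18 ≈ -3.9444.

MAP − MLE = -3.9444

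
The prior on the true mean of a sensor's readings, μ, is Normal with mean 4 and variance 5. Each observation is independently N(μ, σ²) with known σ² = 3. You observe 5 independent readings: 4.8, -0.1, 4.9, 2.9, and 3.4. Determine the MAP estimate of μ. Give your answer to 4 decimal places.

n = 5; x̄ = (4.8 + (-0.1) + 4.9 + 2.9 + 3.4)/5 = 15.9/5 = 3.18.
For a Normal prior and Normal likelihood with known variance, the posterior is Normal; its mode equals its mean, the precision-weighted average.
Prior precision 1/σ₀² = 1/5 = 0.2; data precision n/σ² = 5/3.
μ̂ = (0.2·4 + (5/3)·3.18) / (0.2 + 5/3) = 6.1/(28/15) = 183/56 ≈ 3.2679.

μ̂_MAP = 3.2679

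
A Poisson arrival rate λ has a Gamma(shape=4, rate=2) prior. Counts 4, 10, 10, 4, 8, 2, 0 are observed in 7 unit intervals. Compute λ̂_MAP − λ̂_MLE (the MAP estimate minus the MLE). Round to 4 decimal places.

MAP − MLE = -0.8730

Σxᵢ = 38. Posterior is Gamma(42, 9); MAP = (42−1)/9 = 41/9 ≈ 4.55556.
MLE = x̄ = 38/7 ≈ 5.42857.
Difference = 41/9 − 38/7 = -55/63 ≈ -0.8730.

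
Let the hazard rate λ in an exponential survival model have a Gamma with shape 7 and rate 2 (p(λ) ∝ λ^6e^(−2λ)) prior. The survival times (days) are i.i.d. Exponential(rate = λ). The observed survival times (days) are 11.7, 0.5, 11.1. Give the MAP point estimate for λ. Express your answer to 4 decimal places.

The Exponential(rate=λ) likelihood is ∝ λ^n e^(−λΣtᵢ). Here n = 3 and Σtᵢ = 11.7 + 0.5 + 11.1 = 23.3.
Posterior ∝ λ^6e^(−2λ) · λ^3e^(−23.3λ) = λ^9e^(−25.3λ), i.e. Gamma(10, 25.3).
Mode = (a−1)/b = 9/25.3 ≈ 0.3557.

λ̂_MAP = 0.3557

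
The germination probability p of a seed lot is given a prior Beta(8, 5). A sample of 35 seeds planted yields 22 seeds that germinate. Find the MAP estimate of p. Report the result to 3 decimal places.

p̂_MAP = 0.630

Prior: Beta(8, 5).
Data: 22 successes in 35 trials. The binomial likelihood contributes p^22(1−p)^13, so the posterior is Beta(8+22, 5+13) = Beta(30, 18).
For Beta(a, b) with a, b > 1 the mode is (a−1)/(a+b−2) = 29/46 ≈ 0.630.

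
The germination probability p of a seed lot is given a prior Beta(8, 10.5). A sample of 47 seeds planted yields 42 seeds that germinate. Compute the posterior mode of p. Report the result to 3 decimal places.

Prior: Beta(8, 10.5).
Data: 42 successes in 47 trials. The binomial likelihood contributes p^42(1−p)^5, so the posterior is Beta(8+42, 10.5+5) = Beta(50, 15.5).
For Beta(a, b) with a, b > 1 the mode is (a−1)/(a+b−2) = 49/63.5 ≈ 0.772.

p̂_MAP = 0.772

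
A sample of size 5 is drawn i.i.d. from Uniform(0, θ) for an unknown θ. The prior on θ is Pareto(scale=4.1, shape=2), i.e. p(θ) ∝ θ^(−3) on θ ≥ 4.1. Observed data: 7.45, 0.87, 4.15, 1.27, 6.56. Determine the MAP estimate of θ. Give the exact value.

The Uniform(0, θ) likelihood is θ^(−n) for θ ≥ max(xᵢ), zero otherwise. Here max(xᵢ) = 7.45.
Posterior ∝ θ^(−3) · θ^(−5) = θ^(−8) on θ ≥ max(4.1, 7.45) = 7.45.
This density is strictly decreasing in θ, so the posterior mode lies at the lower boundary of the support.

θ̂_MAP = 7.45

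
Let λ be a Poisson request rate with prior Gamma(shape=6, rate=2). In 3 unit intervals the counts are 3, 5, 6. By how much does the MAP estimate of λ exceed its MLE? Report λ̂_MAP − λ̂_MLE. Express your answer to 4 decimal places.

Σxᵢ = 14. Posterior is Gamma(20, 5); MAP = (20−1)/5 = 19/5 ≈ 3.80000.
MLE = x̄ = 14/3 ≈ 4.66667.
Difference = 19/5 − 14/3 = -13/15 ≈ -0.8667.

MAP − MLE = -0.8667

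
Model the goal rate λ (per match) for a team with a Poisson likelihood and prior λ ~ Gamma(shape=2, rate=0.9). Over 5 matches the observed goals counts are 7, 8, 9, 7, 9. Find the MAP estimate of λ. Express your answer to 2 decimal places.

Σxᵢ = 7+8+9+7+9 = 40, with n = 5.
Posterior ∝ λe^(−0.9λ) · λ^40e^(−5λ) = λ^41e^(−5.9λ), i.e. Gamma(shape=42, rate=5.9).
The mode of a Gamma(a, b) with a ≥ 1 (shape–rate) is (a−1)/b = 41/5.9 ≈ 6.95.

λ̂_MAP = 6.95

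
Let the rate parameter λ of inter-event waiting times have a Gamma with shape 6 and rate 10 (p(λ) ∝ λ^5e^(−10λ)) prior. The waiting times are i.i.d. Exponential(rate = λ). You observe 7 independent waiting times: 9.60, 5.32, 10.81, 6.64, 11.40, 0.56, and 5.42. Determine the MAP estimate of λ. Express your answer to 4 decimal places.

λ̂_MAP = 0.2008

The Exponential(rate=λ) likelihood is ∝ λ^n e^(−λΣtᵢ). Here n = 7 and Σtᵢ = 9.60 + 5.32 + 10.81 + 6.64 + 11.40 + 0.56 + 5.42 = 49.75.
Posterior ∝ λ^5e^(−10λ) · λ^7e^(−49.75λ) = λ^12e^(−59.75λ), i.e. Gamma(13, 59.75).
Mode = (a−1)/b = 12/59.75 ≈ 0.2008.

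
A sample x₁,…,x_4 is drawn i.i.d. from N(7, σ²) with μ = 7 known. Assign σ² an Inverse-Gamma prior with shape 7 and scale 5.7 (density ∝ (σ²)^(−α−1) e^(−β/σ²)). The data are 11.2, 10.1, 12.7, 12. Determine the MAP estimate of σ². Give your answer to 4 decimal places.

σ̂²_MAP = 4.8070

Sum of squared deviations about the known mean: SS = (11.2−7)² + (10.1−7)² + (12.7−7)² + (12−7)² = 84.74.
The Normal likelihood contributes (σ²)^(−n/2) exp(−SS/(2σ²)), so the posterior is Inverse-Gamma(α + n/2, β + SS/2) = Inverse-Gamma(9, 48.07).
The mode of Inverse-Gamma(a, b) is b/(a+1) = 48.07/10 ≈ 4.8070.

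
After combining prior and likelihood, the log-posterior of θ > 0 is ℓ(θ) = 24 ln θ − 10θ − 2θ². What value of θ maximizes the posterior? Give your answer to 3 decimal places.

ℓ'(θ) = 24/θ − 10 − 4θ. Setting this to zero and multiplying by θ: 4θ² + 10θ − 24 = 0.
θ = (−10 + √(10² + 4·4·24)) / (2·4) = (−10 + √484) / 8 = (−10 + 22)/8 = 3/2.
ℓ''(θ) = −24/θ² − 4 < 0, confirming a maximum.

θ̂_MAP = 1.500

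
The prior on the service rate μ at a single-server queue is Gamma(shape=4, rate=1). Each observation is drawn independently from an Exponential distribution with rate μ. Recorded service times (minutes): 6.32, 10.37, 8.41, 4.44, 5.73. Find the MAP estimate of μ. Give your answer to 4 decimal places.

μ̂_MAP = 0.2206

The Exponential(rate=μ) likelihood is ∝ μ^n e^(−μΣtᵢ). Here n = 5 and Σtᵢ = 6.32 + 10.37 + 8.41 + 4.44 + 5.73 = 35.27.
Posterior ∝ μ^3e^(−1μ) · μ^5e^(−35.27μ) = μ^8e^(−36.27μ), i.e. Gamma(9, 36.27).
Mode = (a−1)/b = 8/36.27 ≈ 0.2206.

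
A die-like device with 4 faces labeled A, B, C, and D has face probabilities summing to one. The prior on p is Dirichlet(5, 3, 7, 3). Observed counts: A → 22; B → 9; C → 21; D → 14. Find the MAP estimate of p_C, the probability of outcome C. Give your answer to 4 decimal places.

The posterior is Dirichlet(αᵢ + nᵢ) = Dirichlet(27, 12, 28, 17).
For a Dirichlet(a₁,…,a_K) with all aᵢ > 1, the mode has j-th component (aⱼ − 1)/(Σaᵢ − K).
Here Σaᵢ = 84 and K = 4, so p_C = (28 − 1)/(84 − 4) = 27/80 ≈ 0.3375.

MAP estimate of p_C = 0.3375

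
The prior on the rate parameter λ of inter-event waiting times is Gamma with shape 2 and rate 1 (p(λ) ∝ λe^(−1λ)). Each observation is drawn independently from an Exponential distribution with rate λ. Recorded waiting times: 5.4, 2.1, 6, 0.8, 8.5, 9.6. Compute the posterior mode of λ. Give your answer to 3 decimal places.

The Exponential(rate=λ) likelihood is ∝ λ^n e^(−λΣtᵢ). Here n = 6 and Σtᵢ = 5.4 + 2.1 + 6 + 0.8 + 8.5 + 9.6 = 32.4.
Posterior ∝ λe^(−1λ) · λ^6e^(−32.4λ) = λ^7e^(−33.4λ), i.e. Gamma(8, 33.4).
Mode = (a−1)/b = 7/33.4 ≈ 0.210.

λ̂_MAP = 0.210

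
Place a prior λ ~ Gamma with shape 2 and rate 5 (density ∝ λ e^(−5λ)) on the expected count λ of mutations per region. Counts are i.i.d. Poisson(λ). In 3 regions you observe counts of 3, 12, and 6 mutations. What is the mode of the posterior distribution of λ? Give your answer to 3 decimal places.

Σxᵢ = 3+12+6 = 21, with n = 3.
Posterior ∝ λe^(−5λ) · λ^21e^(−3λ) = λ^22e^(−8λ), i.e. Gamma(shape=23, rate=8).
The mode of a Gamma(a, b) with a ≥ 1 (shape–rate) is (a−1)/b = 22/8 ≈ 2.750.

λ̂_MAP = 2.750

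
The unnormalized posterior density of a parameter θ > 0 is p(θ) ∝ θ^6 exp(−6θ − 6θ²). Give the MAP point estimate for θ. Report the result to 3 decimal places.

θ̂_MAP = 0.500

ℓ'(θ) = 6/θ − 6 − 12θ. Setting this to zero and multiplying by θ: 12θ² + 6θ − 6 = 0.
θ = (−6 + √(6² + 4·12·6)) / (2·12) = (−6 + √324) / 24 = (−6 + 18)/24 = 1/2.
ℓ''(θ) = −6/θ² − 12 < 0, confirming a maximum.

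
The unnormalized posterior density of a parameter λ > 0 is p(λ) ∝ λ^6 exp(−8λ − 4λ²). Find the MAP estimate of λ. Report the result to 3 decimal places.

ℓ'(λ) = 6/λ − 8 − 8λ. Setting this to zero and multiplying by λ: 8λ² + 8λ − 6 = 0.
λ = (−8 + √(8² + 4·8·6)) / (2·8) = (−8 + √256) / 16 = (−8 + 16)/16 = 1/2.
ℓ''(λ) = −6/λ² − 8 < 0, confirming a maximum.

λ̂_MAP = 0.500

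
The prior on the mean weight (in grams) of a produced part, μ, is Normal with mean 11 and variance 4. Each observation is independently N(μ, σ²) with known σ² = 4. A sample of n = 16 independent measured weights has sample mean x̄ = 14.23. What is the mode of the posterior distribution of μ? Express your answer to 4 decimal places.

μ̂_MAP = 14.0400

n = 16, x̄ = 14.23.
For a Normal prior and Normal likelihood with known variance, the posterior is Normal; its mode equals its mean, the precision-weighted average.
Prior precision 1/σ₀² = 1/4 = 0.25; data precision n/σ² = 16/4 = 4.
μ̂ = (0.25·11 + 4·14.23) / (0.25 + 4) = 59.67/4.25 = 14.0400.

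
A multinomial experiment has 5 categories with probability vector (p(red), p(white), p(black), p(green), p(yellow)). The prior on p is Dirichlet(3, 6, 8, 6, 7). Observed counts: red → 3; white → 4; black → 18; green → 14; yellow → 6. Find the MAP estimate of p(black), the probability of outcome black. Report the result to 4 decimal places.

MAP estimate of p(black) = 0.3571

The posterior is Dirichlet(αᵢ + nᵢ) = Dirichlet(6, 10, 26, 20, 13).
For a Dirichlet(a₁,…,a_K) with all aᵢ > 1, the mode has j-th component (aⱼ − 1)/(Σaᵢ − K).
Here Σaᵢ = 75 and K = 5, so p(black) = (26 − 1)/(75 − 5) = 25/70 ≈ 0.3571.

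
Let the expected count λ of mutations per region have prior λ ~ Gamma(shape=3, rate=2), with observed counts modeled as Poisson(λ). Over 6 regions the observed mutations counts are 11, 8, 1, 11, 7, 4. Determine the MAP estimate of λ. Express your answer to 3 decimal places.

Σxᵢ = 11+8+1+11+7+4 = 42, with n = 6.
Posterior ∝ λ^2e^(−2λ) · λ^42e^(−6λ) = λ^44e^(−8λ), i.e. Gamma(shape=45, rate=8).
The mode of a Gamma(a, b) with a ≥ 1 (shape–rate) is (a−1)/b = 44/8 ≈ 5.500.

λ̂_MAP = 5.500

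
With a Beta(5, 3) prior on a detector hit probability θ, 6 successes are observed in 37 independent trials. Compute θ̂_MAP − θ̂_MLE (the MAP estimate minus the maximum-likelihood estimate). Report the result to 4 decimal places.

Posterior is Beta(11, 34); MAP = (11−1)/(45−2) = 10/43 ≈ 0.23256.
MLE ignores the prior: θ̂_MLE = k/n = 6/37 ≈ 0.16216.
Difference = 10/43 − 6/37 = 112/1591 ≈ 0.0704.

MAP − MLE = 0.0704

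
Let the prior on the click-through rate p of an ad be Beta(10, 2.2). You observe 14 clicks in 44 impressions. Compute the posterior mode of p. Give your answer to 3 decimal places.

p̂_MAP = 0.424

Prior: Beta(10, 2.2).
Data: 14 successes in 44 trials. The binomial likelihood contributes p^14(1−p)^30, so the posterior is Beta(10+14, 2.2+30) = Beta(24, 32.2).
For Beta(a, b) with a, b > 1 the mode is (a−1)/(a+b−2) = 23/54.2 ≈ 0.424.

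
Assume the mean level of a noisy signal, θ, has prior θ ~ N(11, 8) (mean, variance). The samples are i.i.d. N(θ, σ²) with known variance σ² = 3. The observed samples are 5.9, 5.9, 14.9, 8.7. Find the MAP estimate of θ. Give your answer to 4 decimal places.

θ̂_MAP = 9.0343

n = 4; x̄ = (5.9 + 5.9 + 14.9 + 8.7)/4 = 35.4/4 = 8.85.
For a Normal prior and Normal likelihood with known variance, the posterior is Normal; its mode equals its mean, the precision-weighted average.
Prior precision 1/σ₀² = 1/8 = 0.125; data precision n/σ² = 4/3.
θ̂ = (0.125·11 + (4/3)·8.85) / (0.125 + 4/3) = 13.175/(35/24) = 1581/175 ≈ 9.0343.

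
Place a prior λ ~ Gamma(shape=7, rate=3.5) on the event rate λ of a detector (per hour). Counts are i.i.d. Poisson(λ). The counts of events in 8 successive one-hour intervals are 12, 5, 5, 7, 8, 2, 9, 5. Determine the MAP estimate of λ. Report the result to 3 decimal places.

λ̂_MAP = 5.130

Σxᵢ = 12+5+5+7+8+2+9+5 = 53, with n = 8.
Posterior ∝ λ^6e^(−3.5λ) · λ^53e^(−8λ) = λ^59e^(−11.5λ), i.e. Gamma(shape=60, rate=11.5).
The mode of a Gamma(a, b) with a ≥ 1 (shape–rate) is (a−1)/b = 59/11.5 ≈ 5.130.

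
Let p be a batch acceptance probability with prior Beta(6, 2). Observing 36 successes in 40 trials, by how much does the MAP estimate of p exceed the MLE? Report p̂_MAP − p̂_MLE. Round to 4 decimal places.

Posterior is Beta(42, 6); MAP = (42−1)/(48−2) = 41/46 ≈ 0.89130.
MLE ignores the prior: p̂_MLE = k/n = 36/40 ≈ 0.90000.
Difference = 41/46 − 36/40 = -1/115 ≈ -0.0087.

MAP − MLE = -0.0087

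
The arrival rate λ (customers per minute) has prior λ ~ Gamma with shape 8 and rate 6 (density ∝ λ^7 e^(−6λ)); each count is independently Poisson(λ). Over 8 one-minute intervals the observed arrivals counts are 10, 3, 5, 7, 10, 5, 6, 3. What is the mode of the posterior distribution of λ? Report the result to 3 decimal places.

Σxᵢ = 10+3+5+7+10+5+6+3 = 49, with n = 8.
Posterior ∝ λ^7e^(−6λ) · λ^49e^(−8λ) = λ^56e^(−14λ), i.e. Gamma(shape=57, rate=14).
The mode of a Gamma(a, b) with a ≥ 1 (shape–rate) is (a−1)/b = 56/14 ≈ 4.000.

λ̂_MAP = 4.000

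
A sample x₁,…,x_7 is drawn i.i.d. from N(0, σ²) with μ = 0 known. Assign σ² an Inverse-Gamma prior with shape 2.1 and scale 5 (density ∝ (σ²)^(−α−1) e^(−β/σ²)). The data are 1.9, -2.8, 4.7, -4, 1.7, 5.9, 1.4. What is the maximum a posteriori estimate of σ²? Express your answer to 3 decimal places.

Sum of squared deviations about the known mean: SS = (1.9−0)² + (-2.8−0)² + (4.7−0)² + (-4−0)² + (1.7−0)² + (5.9−0)² + (1.4−0)² = 89.2.
The Normal likelihood contributes (σ²)^(−n/2) exp(−SS/(2σ²)), so the posterior is Inverse-Gamma(α + n/2, β + SS/2) = Inverse-Gamma(5.6, 49.6).
The mode of Inverse-Gamma(a, b) is b/(a+1) = 49.6/6.6 ≈ 7.515.

σ̂²_MAP = 7.515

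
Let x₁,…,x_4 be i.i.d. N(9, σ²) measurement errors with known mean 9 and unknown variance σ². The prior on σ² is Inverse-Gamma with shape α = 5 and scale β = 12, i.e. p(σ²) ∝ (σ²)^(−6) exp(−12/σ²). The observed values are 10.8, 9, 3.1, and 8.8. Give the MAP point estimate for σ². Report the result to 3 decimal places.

Sum of squared deviations about the known mean: SS = (10.8−9)² + (9−9)² + (3.1−9)² + (8.8−9)² = 38.09.
The Normal likelihood contributes (σ²)^(−n/2) exp(−SS/(2σ²)), so the posterior is Inverse-Gamma(α + n/2, β + SS/2) = Inverse-Gamma(7, 31.045).
The mode of Inverse-Gamma(a, b) is b/(a+1) = 31.045/8 ≈ 3.881.

σ̂²_MAP = 3.881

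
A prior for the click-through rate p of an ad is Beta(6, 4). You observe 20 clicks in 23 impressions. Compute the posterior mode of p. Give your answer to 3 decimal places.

p̂_MAP = 0.806

Prior: Beta(6, 4).
Data: 20 successes in 23 trials. The binomial likelihood contributes p^20(1−p)^3, so the posterior is Beta(6+20, 4+3) = Beta(26, 7).
For Beta(a, b) with a, b > 1 the mode is (a−1)/(a+b−2) = 25/31 ≈ 0.806.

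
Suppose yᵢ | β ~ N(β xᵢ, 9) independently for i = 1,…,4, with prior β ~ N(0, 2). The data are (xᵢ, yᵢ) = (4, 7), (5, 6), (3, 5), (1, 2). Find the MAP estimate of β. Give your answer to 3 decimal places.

β̂_MAP = 1.351

log p(β | y) = −Σ(yᵢ − βxᵢ)²/(2·9) − β²/(2·2) + const.
Setting the derivative to zero: Σxᵢ(yᵢ − βxᵢ)/9 − β/2 = 0, so β = Σxᵢyᵢ / (Σxᵢ² + σ²/τ²).
Σxᵢyᵢ = 4·7 + 5·6 + 3·5 + 1·2 = 75; Σxᵢ² = 51; σ²/τ² = 4.5.
β̂_MAP = 75 / (51 + 4.5) = 75/55.5 ≈ 1.351.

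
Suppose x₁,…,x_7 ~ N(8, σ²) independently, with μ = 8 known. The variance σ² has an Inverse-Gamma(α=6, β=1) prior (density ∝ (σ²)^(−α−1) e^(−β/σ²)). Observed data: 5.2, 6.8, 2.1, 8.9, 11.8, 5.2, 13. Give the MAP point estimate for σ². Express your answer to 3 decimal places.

Sum of squared deviations about the known mean: SS = (5.2−8)² + (6.8−8)² + (2.1−8)² + (8.9−8)² + (11.8−8)² + (5.2−8)² + (13−8)² = 92.18.
The Normal likelihood contributes (σ²)^(−n/2) exp(−SS/(2σ²)), so the posterior is Inverse-Gamma(α + n/2, β + SS/2) = Inverse-Gamma(9.5, 47.09).
The mode of Inverse-Gamma(a, b) is b/(a+1) = 47.09/10.5 ≈ 4.485.

σ̂²_MAP = 4.485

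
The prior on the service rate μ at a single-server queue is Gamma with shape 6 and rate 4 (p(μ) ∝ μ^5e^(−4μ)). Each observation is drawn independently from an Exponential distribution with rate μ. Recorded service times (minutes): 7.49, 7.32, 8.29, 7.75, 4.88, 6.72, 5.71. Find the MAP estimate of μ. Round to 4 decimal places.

The Exponential(rate=μ) likelihood is ∝ μ^n e^(−μΣtᵢ). Here n = 7 and Σtᵢ = 7.49 + 7.32 + 8.29 + 7.75 + 4.88 + 6.72 + 5.71 = 48.16.
Posterior ∝ μ^5e^(−4μ) · μ^7e^(−48.16μ) = μ^12e^(−52.16μ), i.e. Gamma(13, 52.16).
Mode = (a−1)/b = 12/52.16 ≈ 0.2301.

μ̂_MAP = 0.2301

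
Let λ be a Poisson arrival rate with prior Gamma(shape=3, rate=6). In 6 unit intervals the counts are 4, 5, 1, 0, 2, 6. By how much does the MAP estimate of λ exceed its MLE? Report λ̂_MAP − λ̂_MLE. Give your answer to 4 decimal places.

Σxᵢ = 18. Posterior is Gamma(21, 12); MAP = (21−1)/12 = 20/12 ≈ 1.66667.
MLE = x̄ = 18/6 ≈ 3.00000.
Difference = 20/12 − 18/6 = -4/3 ≈ -1.3333.

MAP − MLE = -1.3333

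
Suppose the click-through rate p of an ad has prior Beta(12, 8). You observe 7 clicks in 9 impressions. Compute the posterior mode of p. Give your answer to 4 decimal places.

Prior: Beta(12, 8).
Data: 7 successes in 9 trials. The binomial likelihood contributes p^7(1−p)^2, so the posterior is Beta(12+7, 8+2) = Beta(19, 10).
For Beta(a, b) with a, b > 1 the mode is (a−1)/(a+b−2) = 18/27 ≈ 0.6667.

p̂_MAP = 0.6667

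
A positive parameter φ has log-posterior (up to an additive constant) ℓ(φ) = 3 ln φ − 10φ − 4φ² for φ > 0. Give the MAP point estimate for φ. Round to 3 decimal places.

ℓ'(φ) = 3/φ − 10 − 8φ. Setting this to zero and multiplying by φ: 8φ² + 10φ − 3 = 0.
φ = (−10 + √(10² + 4·8·3)) / (2·8) = (−10 + √196) / 16 = (−10 + 14)/16 = 1/4.
ℓ''(φ) = −3/φ² − 8 < 0, confirming a maximum.

φ̂_MAP = 0.250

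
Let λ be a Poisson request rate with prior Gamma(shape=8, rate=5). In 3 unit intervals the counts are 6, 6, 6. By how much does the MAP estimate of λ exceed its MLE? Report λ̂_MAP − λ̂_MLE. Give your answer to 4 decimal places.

MAP − MLE = -2.8750

Σxᵢ = 18. Posterior is Gamma(26, 8); MAP = (26−1)/8 = 25/8 ≈ 3.12500.
MLE = x̄ = 18/3 ≈ 6.00000.
Difference = 25/8 − 18/3 = -23/8 ≈ -2.8750.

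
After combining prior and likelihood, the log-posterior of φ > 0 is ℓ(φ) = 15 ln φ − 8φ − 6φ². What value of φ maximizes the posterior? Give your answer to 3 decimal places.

ℓ'(φ) = 15/φ − 8 − 12φ. Setting this to zero and multiplying by φ: 12φ² + 8φ − 15 = 0.
φ = (−8 + √(8² + 4·12·15)) / (2·12) = (−8 + √784) / 24 = (−8 + 28)/24 = 5/6.
ℓ''(φ) = −15/φ² − 12 < 0, confirming a maximum.

φ̂_MAP = 0.833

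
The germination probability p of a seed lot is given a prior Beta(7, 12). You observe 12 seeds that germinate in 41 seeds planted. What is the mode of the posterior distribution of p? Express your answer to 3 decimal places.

p̂_MAP = 0.310

Prior: Beta(7, 12).
Data: 12 successes in 41 trials. The binomial likelihood contributes p^12(1−p)^29, so the posterior is Beta(7+12, 12+29) = Beta(19, 41).
For Beta(a, b) with a, b > 1 the mode is (a−1)/(a+b−2) = 18/58 ≈ 0.310.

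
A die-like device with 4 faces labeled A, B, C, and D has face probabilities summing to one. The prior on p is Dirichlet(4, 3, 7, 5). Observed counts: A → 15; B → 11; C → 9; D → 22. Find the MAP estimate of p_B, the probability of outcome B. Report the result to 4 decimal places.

The posterior is Dirichlet(αᵢ + nᵢ) = Dirichlet(19, 14, 16, 27).
For a Dirichlet(a₁,…,a_K) with all aᵢ > 1, the mode has j-th component (aⱼ − 1)/(Σaᵢ − K).
Here Σaᵢ = 76 and K = 4, so p_B = (14 − 1)/(76 − 4) = 13/72 ≈ 0.1806.

MAP estimate of p_B = 0.1806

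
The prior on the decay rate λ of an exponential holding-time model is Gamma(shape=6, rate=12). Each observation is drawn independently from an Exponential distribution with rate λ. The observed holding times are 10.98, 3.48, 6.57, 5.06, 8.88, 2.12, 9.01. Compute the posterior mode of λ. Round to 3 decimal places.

λ̂_MAP = 0.207

The Exponential(rate=λ) likelihood is ∝ λ^n e^(−λΣtᵢ). Here n = 7 and Σtᵢ = 10.98 + 3.48 + 6.57 + 5.06 + 8.88 + 2.12 + 9.01 = 46.10.
Posterior ∝ λ^5e^(−12λ) · λ^7e^(−46.10λ) = λ^12e^(−58.10λ), i.e. Gamma(13, 58.10).
Mode = (a−1)/b = 12/58.10 ≈ 0.207.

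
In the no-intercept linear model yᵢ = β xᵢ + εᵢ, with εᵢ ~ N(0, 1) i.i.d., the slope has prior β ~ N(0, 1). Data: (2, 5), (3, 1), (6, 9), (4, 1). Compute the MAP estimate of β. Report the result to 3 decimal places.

β̂_MAP = 1.076

log p(β | y) = −Σ(yᵢ − βxᵢ)²/(2·1) − β²/(2·1) + const.
Setting the derivative to zero: Σxᵢ(yᵢ − βxᵢ)/1 − β/1 = 0, so β = Σxᵢyᵢ / (Σxᵢ² + σ²/τ²).
Σxᵢyᵢ = 2·5 + 3·1 + 6·9 + 4·1 = 71; Σxᵢ² = 65; σ²/τ² = 1.
β̂_MAP = 71 / (65 + 1) = 71/66 ≈ 1.076.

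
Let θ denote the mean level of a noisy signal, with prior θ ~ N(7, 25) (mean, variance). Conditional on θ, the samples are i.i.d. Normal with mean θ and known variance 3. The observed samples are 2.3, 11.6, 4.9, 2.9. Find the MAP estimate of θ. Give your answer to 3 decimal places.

n = 4; x̄ = (2.3 + 11.6 + 4.9 + 2.9)/4 = 21.7/4 = 5.425.
For a Normal prior and Normal likelihood with known variance, the posterior is Normal; its mode equals its mean, the precision-weighted average.
Prior precision 1/σ₀² = 1/25 = 0.04; data precision n/σ² = 4/3.
θ̂ = (0.04·7 + (4/3)·5.425) / (0.04 + 4/3) = (1127/150)/(103/75) = 1127/206 ≈ 5.471.

θ̂_MAP = 5.471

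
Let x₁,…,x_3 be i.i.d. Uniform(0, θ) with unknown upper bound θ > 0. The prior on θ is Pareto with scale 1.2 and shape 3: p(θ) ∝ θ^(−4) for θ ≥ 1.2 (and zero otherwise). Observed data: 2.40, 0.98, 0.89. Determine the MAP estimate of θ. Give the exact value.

θ̂_MAP = 2.40

The Uniform(0, θ) likelihood is θ^(−n) for θ ≥ max(xᵢ), zero otherwise. Here max(xᵢ) = 2.40.
Posterior ∝ θ^(−4) · θ^(−3) = θ^(−7) on θ ≥ max(1.2, 2.40) = 2.40.
This density is strictly decreasing in θ, so the posterior mode lies at the lower boundary of the support.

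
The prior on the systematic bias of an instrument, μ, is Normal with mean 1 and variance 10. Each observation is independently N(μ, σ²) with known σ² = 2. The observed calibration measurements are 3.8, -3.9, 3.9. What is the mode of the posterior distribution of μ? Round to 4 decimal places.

μ̂_MAP = 1.2500

n = 3; x̄ = (3.8 + (-3.9) + 3.9)/3 = 3.8/3 = 19/15 ≈ 1.2667.
For a Normal prior and Normal likelihood with known variance, the posterior is Normal; its mode equals its mean, the precision-weighted average.
Prior precision 1/σ₀² = 1/10 = 0.1; data precision n/σ² = 3/2 = 1.5.
μ̂ = (0.1·1 + 1.5·(19/15)) / (0.1 + 1.5) = 2/1.6 = 1.2500.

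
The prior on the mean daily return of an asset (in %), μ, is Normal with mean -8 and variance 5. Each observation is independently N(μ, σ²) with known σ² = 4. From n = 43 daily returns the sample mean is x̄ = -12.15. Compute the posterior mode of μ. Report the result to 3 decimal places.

n = 43, x̄ = -12.15.
For a Normal prior and Normal likelihood with known variance, the posterior is Normal; its mode equals its mean, the precision-weighted average.
Prior precision 1/σ₀² = 1/5 = 0.2; data precision n/σ² = 43/4 = 10.75.
μ̂ = (0.2·(-8) + 10.75·(-12.15)) / (0.2 + 10.75) = (-132.2125)/10.95 = -10577/876 ≈ -12.074.

μ̂_MAP = -12.074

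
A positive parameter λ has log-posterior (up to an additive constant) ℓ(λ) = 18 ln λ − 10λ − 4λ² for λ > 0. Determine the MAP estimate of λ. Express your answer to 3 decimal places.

ℓ'(λ) = 18/λ − 10 − 8λ. Setting this to zero and multiplying by λ: 8λ² + 10λ − 18 = 0.
λ = (−10 + √(10² + 4·8·18)) / (2·8) = (−10 + √676) / 16 = (−10 + 26)/16 = 1.
ℓ''(λ) = −18/λ² − 8 < 0, confirming a maximum.

λ̂_MAP = 1.000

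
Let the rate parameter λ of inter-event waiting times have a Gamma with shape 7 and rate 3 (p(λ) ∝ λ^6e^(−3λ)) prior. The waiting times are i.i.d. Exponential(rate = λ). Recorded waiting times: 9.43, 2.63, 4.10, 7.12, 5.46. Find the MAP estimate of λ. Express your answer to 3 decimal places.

λ̂_MAP = 0.347

The Exponential(rate=λ) likelihood is ∝ λ^n e^(−λΣtᵢ). Here n = 5 and Σtᵢ = 9.43 + 2.63 + 4.10 + 7.12 + 5.46 = 28.74.
Posterior ∝ λ^6e^(−3λ) · λ^5e^(−28.74λ) = λ^11e^(−31.74λ), i.e. Gamma(12, 31.74).
Mode = (a−1)/b = 11/31.74 ≈ 0.347.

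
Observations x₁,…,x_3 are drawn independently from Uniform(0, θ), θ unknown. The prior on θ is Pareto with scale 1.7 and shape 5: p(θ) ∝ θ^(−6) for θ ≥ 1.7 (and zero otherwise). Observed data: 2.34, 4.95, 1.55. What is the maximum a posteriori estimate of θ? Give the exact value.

θ̂_MAP = 4.95

The Uniform(0, θ) likelihood is θ^(−n) for θ ≥ max(xᵢ), zero otherwise. Here max(xᵢ) = 4.95.
Posterior ∝ θ^(−6) · θ^(−3) = θ^(−9) on θ ≥ max(1.7, 4.95) = 4.95.
This density is strictly decreasing in θ, so the posterior mode lies at the lower boundary of the support.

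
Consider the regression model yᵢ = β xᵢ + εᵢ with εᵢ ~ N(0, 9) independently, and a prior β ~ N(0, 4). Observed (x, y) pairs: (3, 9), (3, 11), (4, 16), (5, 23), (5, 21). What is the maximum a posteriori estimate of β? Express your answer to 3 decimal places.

log p(β | y) = −Σ(yᵢ − βxᵢ)²/(2·9) − β²/(2·4) + const.
Setting the derivative to zero: Σxᵢ(yᵢ − βxᵢ)/9 − β/4 = 0, so β = Σxᵢyᵢ / (Σxᵢ² + σ²/τ²).
Σxᵢyᵢ = 3·9 + 3·11 + 4·16 + 5·23 + 5·21 = 344; Σxᵢ² = 84; σ²/τ² = 2.25.
β̂_MAP = 344 / (84 + 2.25) = 344/86.25 ≈ 3.988.

β̂_MAP = 3.988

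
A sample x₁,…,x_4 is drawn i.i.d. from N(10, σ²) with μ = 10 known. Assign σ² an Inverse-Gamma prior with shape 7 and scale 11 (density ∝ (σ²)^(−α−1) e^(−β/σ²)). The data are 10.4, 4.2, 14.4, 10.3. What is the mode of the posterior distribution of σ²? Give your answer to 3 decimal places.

σ̂²_MAP = 3.763

Sum of squared deviations about the known mean: SS = (10.4−10)² + (4.2−10)² + (14.4−10)² + (10.3−10)² = 53.25.
The Normal likelihood contributes (σ²)^(−n/2) exp(−SS/(2σ²)), so the posterior is Inverse-Gamma(α + n/2, β + SS/2) = Inverse-Gamma(9, 37.625).
The mode of Inverse-Gamma(a, b) is b/(a+1) = 37.625/10 ≈ 3.763.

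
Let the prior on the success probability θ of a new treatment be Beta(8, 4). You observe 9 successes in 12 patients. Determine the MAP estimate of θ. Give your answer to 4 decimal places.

Prior: Beta(8, 4).
Data: 9 successes in 12 trials. The binomial likelihood contributes θ^9(1−θ)^3, so the posterior is Beta(8+9, 4+3) = Beta(17, 7).
For Beta(a, b) with a, b > 1 the mode is (a−1)/(a+b−2) = 16/22 ≈ 0.7273.

θ̂_MAP = 0.7273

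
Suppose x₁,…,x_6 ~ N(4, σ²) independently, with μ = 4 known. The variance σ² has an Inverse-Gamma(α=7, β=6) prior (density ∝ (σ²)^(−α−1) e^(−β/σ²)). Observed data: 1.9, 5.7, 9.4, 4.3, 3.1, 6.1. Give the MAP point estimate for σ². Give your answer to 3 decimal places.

σ̂²_MAP = 2.444

Sum of squared deviations about the known mean: SS = (1.9−4)² + (5.7−4)² + (9.4−4)² + (4.3−4)² + (3.1−4)² + (6.1−4)² = 41.77.
The Normal likelihood contributes (σ²)^(−n/2) exp(−SS/(2σ²)), so the posterior is Inverse-Gamma(α + n/2, β + SS/2) = Inverse-Gamma(10, 26.885).
The mode of Inverse-Gamma(a, b) is b/(a+1) = 26.885/11 ≈ 2.444.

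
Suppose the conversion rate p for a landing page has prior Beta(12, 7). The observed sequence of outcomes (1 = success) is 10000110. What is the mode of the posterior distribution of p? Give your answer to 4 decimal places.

Prior: Beta(12, 7).
Data: 3 successes in 8 trials (from the sequence). The binomial likelihood contributes p^3(1−p)^5, so the posterior is Beta(12+3, 7+5) = Beta(15, 12).
For Beta(a, b) with a, b > 1 the mode is (a−1)/(a+b−2) = 14/25 ≈ 0.5600.

p̂_MAP = 0.5600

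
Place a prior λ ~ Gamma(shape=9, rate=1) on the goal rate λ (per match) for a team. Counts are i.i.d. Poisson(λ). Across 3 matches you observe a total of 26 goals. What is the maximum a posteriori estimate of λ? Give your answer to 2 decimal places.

Σxᵢ = 26, n = 3.
Posterior ∝ λ^8e^(−1λ) · λ^26e^(−3λ) = λ^34e^(−4λ), i.e. Gamma(shape=35, rate=4).
The mode of a Gamma(a, b) with a ≥ 1 (shape–rate) is (a−1)/b = 34/4 ≈ 8.50.

λ̂_MAP = 8.50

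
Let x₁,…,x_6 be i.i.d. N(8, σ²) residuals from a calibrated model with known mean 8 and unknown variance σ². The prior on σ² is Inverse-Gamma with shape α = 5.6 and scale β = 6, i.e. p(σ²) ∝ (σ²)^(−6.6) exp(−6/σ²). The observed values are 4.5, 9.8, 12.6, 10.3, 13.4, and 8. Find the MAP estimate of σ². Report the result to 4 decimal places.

Sum of squared deviations about the known mean: SS = (4.5−8)² + (9.8−8)² + (12.6−8)² + (10.3−8)² + (13.4−8)² + (8−8)² = 71.1.
The Normal likelihood contributes (σ²)^(−n/2) exp(−SS/(2σ²)), so the posterior is Inverse-Gamma(α + n/2, β + SS/2) = Inverse-Gamma(8.6, 41.55).
The mode of Inverse-Gamma(a, b) is b/(a+1) = 41.55/9.6 ≈ 4.3281.

σ̂²_MAP = 4.3281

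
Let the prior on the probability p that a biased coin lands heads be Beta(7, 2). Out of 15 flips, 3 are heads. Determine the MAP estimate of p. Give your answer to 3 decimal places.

p̂_MAP = 0.409

Prior: Beta(7, 2).
Data: 3 successes in 15 trials. The binomial likelihood contributes p^3(1−p)^12, so the posterior is Beta(7+3, 2+12) = Beta(10, 14).
For Beta(a, b) with a, b > 1 the mode is (a−1)/(a+b−2) = 9/22 ≈ 0.409.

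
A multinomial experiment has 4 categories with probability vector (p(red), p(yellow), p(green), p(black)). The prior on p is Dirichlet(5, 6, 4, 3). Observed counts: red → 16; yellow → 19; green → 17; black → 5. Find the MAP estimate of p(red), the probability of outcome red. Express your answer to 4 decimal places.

MAP estimate of p(red) = 0.2817

The posterior is Dirichlet(αᵢ + nᵢ) = Dirichlet(21, 25, 21, 8).
For a Dirichlet(a₁,…,a_K) with all aᵢ > 1, the mode has j-th component (aⱼ − 1)/(Σaᵢ − K).
Here Σaᵢ = 75 and K = 4, so p(red) = (21 − 1)/(75 − 4) = 20/71 ≈ 0.2817.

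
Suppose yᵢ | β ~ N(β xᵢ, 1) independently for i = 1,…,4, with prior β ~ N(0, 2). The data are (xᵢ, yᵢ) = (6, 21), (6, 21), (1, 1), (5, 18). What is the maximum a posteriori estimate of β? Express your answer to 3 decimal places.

β̂_MAP = 3.482

log p(β | y) = −Σ(yᵢ − βxᵢ)²/(2·1) − β²/(2·2) + const.
Setting the derivative to zero: Σxᵢ(yᵢ − βxᵢ)/1 − β/2 = 0, so β = Σxᵢyᵢ / (Σxᵢ² + σ²/τ²).
Σxᵢyᵢ = 6·21 + 6·21 + 1·1 + 5·18 = 343; Σxᵢ² = 98; σ²/τ² = 0.5.
β̂_MAP = 343 / (98 + 0.5) = 343/98.5 ≈ 3.482.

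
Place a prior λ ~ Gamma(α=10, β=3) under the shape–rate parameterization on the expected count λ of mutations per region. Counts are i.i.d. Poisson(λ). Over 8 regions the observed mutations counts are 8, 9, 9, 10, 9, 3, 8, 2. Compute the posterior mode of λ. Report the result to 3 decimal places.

λ̂_MAP = 6.091

Σxᵢ = 8+9+9+10+9+3+8+2 = 58, with n = 8.
Posterior ∝ λ^9e^(−3λ) · λ^58e^(−8λ) = λ^67e^(−11λ), i.e. Gamma(shape=68, rate=11).
The mode of a Gamma(a, b) with a ≥ 1 (shape–rate) is (a−1)/b = 67/11 ≈ 6.091.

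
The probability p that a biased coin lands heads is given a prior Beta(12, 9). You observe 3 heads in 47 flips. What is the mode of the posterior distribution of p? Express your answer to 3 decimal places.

p̂_MAP = 0.212

Prior: Beta(12, 9).
Data: 3 successes in 47 trials. The binomial likelihood contributes p^3(1−p)^44, so the posterior is Beta(12+3, 9+44) = Beta(15, 53).
For Beta(a, b) with a, b > 1 the mode is (a−1)/(a+b−2) = 14/66 ≈ 0.212.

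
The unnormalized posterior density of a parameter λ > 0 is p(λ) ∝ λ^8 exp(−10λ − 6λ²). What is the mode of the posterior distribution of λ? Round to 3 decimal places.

λ̂_MAP = 0.500

ℓ'(λ) = 8/λ − 10 − 12λ. Setting this to zero and multiplying by λ: 12λ² + 10λ − 8 = 0.
λ = (−10 + √(10² + 4·12·8)) / (2·12) = (−10 + √484) / 24 = (−10 + 22)/24 = 1/2.
ℓ''(λ) = −8/λ² − 12 < 0, confirming a maximum.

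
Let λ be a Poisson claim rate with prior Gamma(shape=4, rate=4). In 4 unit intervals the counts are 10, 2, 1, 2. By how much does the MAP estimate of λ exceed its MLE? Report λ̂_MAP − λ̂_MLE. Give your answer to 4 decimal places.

MAP − MLE = -1.5000

Σxᵢ = 15. Posterior is Gamma(19, 8); MAP = (19−1)/8 = 18/8 ≈ 2.25000.
MLE = x̄ = 15/4 ≈ 3.75000.
Difference = 18/8 − 15/4 = -3/2 ≈ -1.5000.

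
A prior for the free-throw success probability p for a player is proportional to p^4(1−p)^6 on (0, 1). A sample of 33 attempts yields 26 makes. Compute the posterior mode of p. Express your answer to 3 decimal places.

p̂_MAP = 0.698

The prior density ∝ p^4(1−p)^6 is the kernel of Beta(5, 7).
Data: 26 successes in 33 trials. The binomial likelihood contributes p^26(1−p)^7, so the posterior is Beta(5+26, 7+7) = Beta(31, 14).
For Beta(a, b) with a, b > 1 the mode is (a−1)/(a+b−2) = 30/43 ≈ 0.698.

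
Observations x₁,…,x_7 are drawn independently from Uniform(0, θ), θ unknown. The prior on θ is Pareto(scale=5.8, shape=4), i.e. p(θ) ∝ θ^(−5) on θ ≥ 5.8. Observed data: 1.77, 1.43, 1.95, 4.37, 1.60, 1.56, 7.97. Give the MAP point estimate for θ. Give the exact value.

The Uniform(0, θ) likelihood is θ^(−n) for θ ≥ max(xᵢ), zero otherwise. Here max(xᵢ) = 7.97.
Posterior ∝ θ^(−5) · θ^(−7) = θ^(−12) on θ ≥ max(5.8, 7.97) = 7.97.
This density is strictly decreasing in θ, so the posterior mode lies at the lower boundary of the support.

θ̂_MAP = 7.97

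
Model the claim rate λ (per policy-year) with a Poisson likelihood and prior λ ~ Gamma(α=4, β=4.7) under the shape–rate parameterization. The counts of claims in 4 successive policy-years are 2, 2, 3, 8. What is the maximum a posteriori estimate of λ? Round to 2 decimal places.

Σxᵢ = 2+2+3+8 = 15, with n = 4.
Posterior ∝ λ^3e^(−4.7λ) · λ^15e^(−4λ) = λ^18e^(−8.7λ), i.e. Gamma(shape=19, rate=8.7).
The mode of a Gamma(a, b) with a ≥ 1 (shape–rate) is (a−1)/b = 18/8.7 ≈ 2.07.

λ̂_MAP = 2.07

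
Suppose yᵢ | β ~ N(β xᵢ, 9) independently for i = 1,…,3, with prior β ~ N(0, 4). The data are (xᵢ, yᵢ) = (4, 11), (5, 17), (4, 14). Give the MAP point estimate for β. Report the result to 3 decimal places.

β̂_MAP = 3.122

log p(β | y) = −Σ(yᵢ − βxᵢ)²/(2·9) − β²/(2·4) + const.
Setting the derivative to zero: Σxᵢ(yᵢ − βxᵢ)/9 − β/4 = 0, so β = Σxᵢyᵢ / (Σxᵢ² + σ²/τ²).
Σxᵢyᵢ = 4·11 + 5·17 + 4·14 = 185; Σxᵢ² = 57; σ²/τ² = 2.25.
β̂_MAP = 185 / (57 + 2.25) = 185/59.25 ≈ 3.122.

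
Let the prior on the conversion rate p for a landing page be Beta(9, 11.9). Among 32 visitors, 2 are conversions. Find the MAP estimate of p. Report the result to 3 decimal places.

p̂_MAP = 0.196

Prior: Beta(9, 11.9).
Data: 2 successes in 32 trials. The binomial likelihood contributes p^2(1−p)^30, so the posterior is Beta(9+2, 11.9+30) = Beta(11, 41.9).
For Beta(a, b) with a, b > 1 the mode is (a−1)/(a+b−2) = 10/50.9 ≈ 0.196.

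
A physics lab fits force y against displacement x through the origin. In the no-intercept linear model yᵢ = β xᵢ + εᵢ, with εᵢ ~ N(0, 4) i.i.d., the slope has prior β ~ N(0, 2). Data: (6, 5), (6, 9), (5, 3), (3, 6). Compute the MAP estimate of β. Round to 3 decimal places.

log p(β | y) = −Σ(yᵢ − βxᵢ)²/(2·4) − β²/(2·2) + const.
Setting the derivative to zero: Σxᵢ(yᵢ − βxᵢ)/4 − β/2 = 0, so β = Σxᵢyᵢ / (Σxᵢ² + σ²/τ²).
Σxᵢyᵢ = 6·5 + 6·9 + 5·3 + 3·6 = 117; Σxᵢ² = 106; σ²/τ² = 2.
β̂_MAP = 117 / (106 + 2) = 117/108 ≈ 1.083.

β̂_MAP = 1.083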